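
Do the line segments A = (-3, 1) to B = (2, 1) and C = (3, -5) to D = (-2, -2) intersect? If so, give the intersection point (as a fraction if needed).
No (intersection of containing lines falls outside at least one segment)

Parametrize and solve: t = -4/5, s = 2. At least one of these is outside [0, 1], so the segments do not intersect.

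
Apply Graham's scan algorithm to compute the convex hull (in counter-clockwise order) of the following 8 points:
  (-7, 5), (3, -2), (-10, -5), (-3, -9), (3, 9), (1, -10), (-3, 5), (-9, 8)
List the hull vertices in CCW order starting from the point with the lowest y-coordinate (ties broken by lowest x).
Hull (CCW) = [(1, -10), (3, -2), (3, 9), (-9, 8), (-10, -5), (-3, -9)]

Graham scan procedure:
  1. Find the pivot p₀ = point with lowest y (tie → lowest x): (1, -10).
  2. Sort the remaining points by polar angle around p₀.
  3. Walk through sorted points, maintaining a stack; pop the top while the last three entries make a non-left turn (cross product ≤ 0).
  4. Final stack is the convex hull in CCW order: (1, -10), (3, -2), (3, 9), (-9, 8), (-10, -5), (-3, -9).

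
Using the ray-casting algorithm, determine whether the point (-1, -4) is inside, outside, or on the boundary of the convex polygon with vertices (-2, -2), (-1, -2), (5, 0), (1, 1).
The point (-1, -4) lies strictly outside the polygon

Cast a horizontal ray to the right from the query point and count how many polygon edges it crosses (each edge strictly once or zero times, handled with the usual half-open convention). 
Parity of crossings → even ⇒ outside.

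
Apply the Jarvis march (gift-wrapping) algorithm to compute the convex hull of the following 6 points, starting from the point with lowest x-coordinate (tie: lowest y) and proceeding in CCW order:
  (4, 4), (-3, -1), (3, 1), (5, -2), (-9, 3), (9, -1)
Hull (CCW) = [(-9, 3), (-3, -1), (5, -2), (9, -1), (4, 4)]

Jarvis march: at each step, from the current hull vertex p, select the next vertex q as the point such that every other point lies strictly to the left of (or on) the directed line p → q. (Equivalently: for every other point r, the cross product (q − p) × (r − p) ≥ 0.)
Starting point (lowest x, tie lowest y): (-9, 3). Wrap until returning to start. Resulting hull: (-9, 3), (-3, -1), (5, -2), (9, -1), (4, 4).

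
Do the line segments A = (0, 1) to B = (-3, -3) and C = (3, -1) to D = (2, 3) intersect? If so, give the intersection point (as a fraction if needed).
No (intersection of containing lines falls outside at least one segment)

Parametrize and solve: t = -5/8, s = 9/8. At least one of these is outside [0, 1], so the segments do not intersect.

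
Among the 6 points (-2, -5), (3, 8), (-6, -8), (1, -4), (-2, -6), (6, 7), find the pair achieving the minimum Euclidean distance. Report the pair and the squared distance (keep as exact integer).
Pair = ((-2, -5), (-2, -6)); squared distance = 1

Compute all C(6, 2) = 15 pairwise squared distances (x_i − x_j)² + (y_i − y_j)². The minimum is 1, attained by the pair ((-2, -5), (-2, -6)).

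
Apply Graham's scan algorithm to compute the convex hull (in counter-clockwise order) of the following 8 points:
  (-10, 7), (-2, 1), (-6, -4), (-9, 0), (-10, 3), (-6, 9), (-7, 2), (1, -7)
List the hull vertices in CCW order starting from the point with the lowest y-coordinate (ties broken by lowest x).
Hull (CCW) = [(1, -7), (-2, 1), (-6, 9), (-10, 7), (-10, 3), (-9, 0), (-6, -4)]

Graham scan procedure:
  1. Find the pivot p₀ = point with lowest y (tie → lowest x): (1, -7).
  2. Sort the remaining points by polar angle around p₀.
  3. Walk through sorted points, maintaining a stack; pop the top while the last three entries make a non-left turn (cross product ≤ 0).
  4. Final stack is the convex hull in CCW order: (1, -7), (-2, 1), (-6, 9), (-10, 7), (-10, 3), (-9, 0), (-6, -4).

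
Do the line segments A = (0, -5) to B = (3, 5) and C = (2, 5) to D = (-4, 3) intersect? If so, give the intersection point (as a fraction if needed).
No (intersection of containing lines falls outside at least one segment)

Parametrize and solve: t = 28/27, s = -5/27. At least one of these is outside [0, 1], so the segments do not intersect.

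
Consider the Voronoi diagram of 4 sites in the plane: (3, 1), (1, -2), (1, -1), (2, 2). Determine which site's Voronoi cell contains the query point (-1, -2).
Nearest site = (1, -2)

The Voronoi cell of site s contains exactly those query points closer to s than to any other site. Compute squared distances from q = (-1, -2) to each site:
  (1 − -1)² + (-2 − -2)² = 4
  (1 − -1)² + (-1 − -2)² = 5
  (2 − -1)² + (2 − -2)² = 25
  (3 − -1)² + (1 − -2)² = 25
Minimum is attained by (1, -2), so q lies in its Voronoi cell.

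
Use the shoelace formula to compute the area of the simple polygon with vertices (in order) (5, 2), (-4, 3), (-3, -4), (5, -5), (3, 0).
Area = 52

Shoelace formula: Area = (1/2) |Σ_i (x_i · y_{i+1} − x_{i+1} · y_i)| (indices mod n). Compute each cross term:
  (5)(3) − (-4)(2) = 23
  (-4)(-4) − (-3)(3) = 25
  (-3)(-5) − (5)(-4) = 35
  (5)(0) − (3)(-5) = 15
  (3)(2) − (5)(0) = 6
Sum = 104, so (signed) Area = 104/2 = 52, |Area| = 52.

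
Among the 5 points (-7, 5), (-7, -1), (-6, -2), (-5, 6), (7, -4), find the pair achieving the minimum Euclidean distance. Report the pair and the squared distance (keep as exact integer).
Pair = ((-7, -1), (-6, -2)); squared distance = 2

Compute all C(5, 2) = 10 pairwise squared distances (x_i − x_j)² + (y_i − y_j)². The minimum is 2, attained by the pair ((-7, -1), (-6, -2)).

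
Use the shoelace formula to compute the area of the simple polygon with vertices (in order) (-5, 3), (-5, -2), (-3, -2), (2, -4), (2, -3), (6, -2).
Area = 69/2

Shoelace formula: Area = (1/2) |Σ_i (x_i · y_{i+1} − x_{i+1} · y_i)| (indices mod n). Compute each cross term:
  (-5)(-2) − (-5)(3) = 25
  (-5)(-2) − (-3)(-2) = 4
  (-3)(-4) − (2)(-2) = 16
  (2)(-3) − (2)(-4) = 2
  (2)(-2) − (6)(-3) = 14
  (6)(3) − (-5)(-2) = 8
Sum = 69, so (signed) Area = 69/2 = 69/2, |Area| = 69/2.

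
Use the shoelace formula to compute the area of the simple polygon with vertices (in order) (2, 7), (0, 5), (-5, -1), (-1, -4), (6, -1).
Area = 123/2

Shoelace formula: Area = (1/2) |Σ_i (x_i · y_{i+1} − x_{i+1} · y_i)| (indices mod n). Compute each cross term:
  (2)(5) − (0)(7) = 10
  (0)(-1) − (-5)(5) = 25
  (-5)(-4) − (-1)(-1) = 19
  (-1)(-1) − (6)(-4) = 25
  (6)(7) − (2)(-1) = 44
Sum = 123, so (signed) Area = 123/2 = 123/2, |Area| = 123/2.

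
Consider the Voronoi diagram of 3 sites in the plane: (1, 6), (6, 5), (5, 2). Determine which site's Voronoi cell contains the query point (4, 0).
Nearest site = (5, 2)

The Voronoi cell of site s contains exactly those query points closer to s than to any other site. Compute squared distances from q = (4, 0) to each site:
  (5 − 4)² + (2 − 0)² = 5
  (6 − 4)² + (5 − 0)² = 29
  (1 − 4)² + (6 − 0)² = 45
Minimum is attained by (5, 2), so q lies in its Voronoi cell.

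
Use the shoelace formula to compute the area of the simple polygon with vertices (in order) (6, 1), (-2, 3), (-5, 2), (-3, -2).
Area = 28

Shoelace formula: Area = (1/2) |Σ_i (x_i · y_{i+1} − x_{i+1} · y_i)| (indices mod n). Compute each cross term:
  (6)(3) − (-2)(1) = 20
  (-2)(2) − (-5)(3) = 11
  (-5)(-2) − (-3)(2) = 16
  (-3)(1) − (6)(-2) = 9
Sum = 56, so (signed) Area = 56/2 = 28, |Area| = 28.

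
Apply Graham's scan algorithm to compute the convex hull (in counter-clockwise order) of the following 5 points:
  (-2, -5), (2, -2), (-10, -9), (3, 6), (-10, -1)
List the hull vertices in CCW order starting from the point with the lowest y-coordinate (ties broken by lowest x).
Hull (CCW) = [(-10, -9), (-2, -5), (2, -2), (3, 6), (-10, -1)]

Graham scan procedure:
  1. Find the pivot p₀ = point with lowest y (tie → lowest x): (-10, -9).
  2. Sort the remaining points by polar angle around p₀.
  3. Walk through sorted points, maintaining a stack; pop the top while the last three entries make a non-left turn (cross product ≤ 0).
  4. Final stack is the convex hull in CCW order: (-10, -9), (-2, -5), (2, -2), (3, 6), (-10, -1).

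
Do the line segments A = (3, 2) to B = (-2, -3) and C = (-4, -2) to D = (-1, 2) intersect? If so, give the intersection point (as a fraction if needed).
No (intersection of containing lines falls outside at least one segment)

Parametrize and solve: t = 16/5, s = -3. At least one of these is outside [0, 1], so the segments do not intersect.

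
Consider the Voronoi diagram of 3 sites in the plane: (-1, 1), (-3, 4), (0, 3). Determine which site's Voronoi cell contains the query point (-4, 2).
Nearest site = (-3, 4)

The Voronoi cell of site s contains exactly those query points closer to s than to any other site. Compute squared distances from q = (-4, 2) to each site:
  (-3 − -4)² + (4 − 2)² = 5
  (-1 − -4)² + (1 − 2)² = 10
  (0 − -4)² + (3 − 2)² = 17
Minimum is attained by (-3, 4), so q lies in its Voronoi cell.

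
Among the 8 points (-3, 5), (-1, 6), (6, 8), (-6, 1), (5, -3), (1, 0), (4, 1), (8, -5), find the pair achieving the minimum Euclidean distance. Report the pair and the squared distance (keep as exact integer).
Pair = ((-3, 5), (-1, 6)); squared distance = 5

Compute all C(8, 2) = 28 pairwise squared distances (x_i − x_j)² + (y_i − y_j)². The minimum is 5, attained by the pair ((-3, 5), (-1, 6)).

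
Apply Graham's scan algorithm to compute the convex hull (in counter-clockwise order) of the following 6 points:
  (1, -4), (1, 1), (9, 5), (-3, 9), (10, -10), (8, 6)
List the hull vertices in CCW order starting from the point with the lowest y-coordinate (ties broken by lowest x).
Hull (CCW) = [(10, -10), (9, 5), (8, 6), (-3, 9), (1, -4)]

Graham scan procedure:
  1. Find the pivot p₀ = point with lowest y (tie → lowest x): (10, -10).
  2. Sort the remaining points by polar angle around p₀.
  3. Walk through sorted points, maintaining a stack; pop the top while the last three entries make a non-left turn (cross product ≤ 0).
  4. Final stack is the convex hull in CCW order: (10, -10), (9, 5), (8, 6), (-3, 9), (1, -4).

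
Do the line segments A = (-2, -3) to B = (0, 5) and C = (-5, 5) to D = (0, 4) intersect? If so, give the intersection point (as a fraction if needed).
Yes; intersection at (-5/21, 85/21) (t = 37/42 on AB, s = 20/21 on CD)

Parametrize AB as A + t(B − A) = (-2 + 2 t, -3 + 8 t) and CD as C + s(D − C) = (-5 + 5 s, 5 + -1 s). Solve the linear system for (t, s). Determinant = 42 ≠ 0, so a unique intersection of the containing lines exists. Solution: t = 37/42, s = 20/21 — both in [0, 1], so the segments cross. Intersection point: (-5/21, 85/21).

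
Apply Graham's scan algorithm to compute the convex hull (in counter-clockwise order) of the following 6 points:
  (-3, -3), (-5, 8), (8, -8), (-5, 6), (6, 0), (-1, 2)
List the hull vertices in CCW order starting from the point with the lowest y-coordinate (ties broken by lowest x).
Hull (CCW) = [(8, -8), (6, 0), (-5, 8), (-5, 6), (-3, -3)]

Graham scan procedure:
  1. Find the pivot p₀ = point with lowest y (tie → lowest x): (8, -8).
  2. Sort the remaining points by polar angle around p₀.
  3. Walk through sorted points, maintaining a stack; pop the top while the last three entries make a non-left turn (cross product ≤ 0).
  4. Final stack is the convex hull in CCW order: (8, -8), (6, 0), (-5, 8), (-5, 6), (-3, -3).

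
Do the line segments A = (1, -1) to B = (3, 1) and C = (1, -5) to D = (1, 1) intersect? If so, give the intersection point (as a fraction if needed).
Yes; intersection at (1, -1) (t = 0 on AB, s = 2/3 on CD)

Parametrize AB as A + t(B − A) = (1 + 2 t, -1 + 2 t) and CD as C + s(D − C) = (1 + 0 s, -5 + 6 s). Solve the linear system for (t, s). Determinant = -12 ≠ 0, so a unique intersection of the containing lines exists. Solution: t = 0, s = 2/3 — both in [0, 1], so the segments cross. Intersection point: (1, -1).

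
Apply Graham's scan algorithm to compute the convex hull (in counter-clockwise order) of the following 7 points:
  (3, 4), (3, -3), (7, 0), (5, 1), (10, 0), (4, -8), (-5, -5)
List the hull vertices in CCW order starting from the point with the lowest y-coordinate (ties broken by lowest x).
Hull (CCW) = [(4, -8), (10, 0), (3, 4), (-5, -5)]

Graham scan procedure:
  1. Find the pivot p₀ = point with lowest y (tie → lowest x): (4, -8).
  2. Sort the remaining points by polar angle around p₀.
  3. Walk through sorted points, maintaining a stack; pop the top while the last three entries make a non-left turn (cross product ≤ 0).
  4. Final stack is the convex hull in CCW order: (4, -8), (10, 0), (3, 4), (-5, -5).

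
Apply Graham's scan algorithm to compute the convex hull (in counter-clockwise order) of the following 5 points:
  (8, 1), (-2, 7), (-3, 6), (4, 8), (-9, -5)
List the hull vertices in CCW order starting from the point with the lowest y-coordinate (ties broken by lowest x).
Hull (CCW) = [(-9, -5), (8, 1), (4, 8), (-2, 7), (-3, 6)]

Graham scan procedure:
  1. Find the pivot p₀ = point with lowest y (tie → lowest x): (-9, -5).
  2. Sort the remaining points by polar angle around p₀.
  3. Walk through sorted points, maintaining a stack; pop the top while the last three entries make a non-left turn (cross product ≤ 0).
  4. Final stack is the convex hull in CCW order: (-9, -5), (8, 1), (4, 8), (-2, 7), (-3, 6).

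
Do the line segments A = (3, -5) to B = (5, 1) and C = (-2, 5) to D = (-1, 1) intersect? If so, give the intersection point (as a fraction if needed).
No (intersection of containing lines falls outside at least one segment)

Parametrize and solve: t = -5/7, s = 25/7. At least one of these is outside [0, 1], so the segments do not intersect.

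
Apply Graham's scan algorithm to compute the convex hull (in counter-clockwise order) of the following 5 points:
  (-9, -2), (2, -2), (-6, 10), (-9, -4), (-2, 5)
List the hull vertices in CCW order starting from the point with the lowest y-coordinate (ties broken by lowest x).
Hull (CCW) = [(-9, -4), (2, -2), (-2, 5), (-6, 10), (-9, -2)]

Graham scan procedure:
  1. Find the pivot p₀ = point with lowest y (tie → lowest x): (-9, -4).
  2. Sort the remaining points by polar angle around p₀.
  3. Walk through sorted points, maintaining a stack; pop the top while the last three entries make a non-left turn (cross product ≤ 0).
  4. Final stack is the convex hull in CCW order: (-9, -4), (2, -2), (-2, 5), (-6, 10), (-9, -2).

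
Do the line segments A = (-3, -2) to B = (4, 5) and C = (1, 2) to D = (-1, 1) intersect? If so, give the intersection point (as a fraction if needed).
Yes; intersection at (1, 2) (t = 4/7 on AB, s = 0 on CD)

Parametrize AB as A + t(B − A) = (-3 + 7 t, -2 + 7 t) and CD as C + s(D − C) = (1 + -2 s, 2 + -1 s). Solve the linear system for (t, s). Determinant = -7 ≠ 0, so a unique intersection of the containing lines exists. Solution: t = 4/7, s = 0 — both in [0, 1], so the segments cross. Intersection point: (1, 2).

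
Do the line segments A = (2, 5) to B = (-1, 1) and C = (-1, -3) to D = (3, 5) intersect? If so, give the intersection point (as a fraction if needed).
No (intersection of containing lines falls outside at least one segment)

Parametrize and solve: t = -1, s = 3/2. At least one of these is outside [0, 1], so the segments do not intersect.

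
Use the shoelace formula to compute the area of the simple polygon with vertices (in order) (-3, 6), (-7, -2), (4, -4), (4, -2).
Area = 55

Shoelace formula: Area = (1/2) |Σ_i (x_i · y_{i+1} − x_{i+1} · y_i)| (indices mod n). Compute each cross term:
  (-3)(-2) − (-7)(6) = 48
  (-7)(-4) − (4)(-2) = 36
  (4)(-2) − (4)(-4) = 8
  (4)(6) − (-3)(-2) = 18
Sum = 110, so (signed) Area = 110/2 = 55, |Area| = 55.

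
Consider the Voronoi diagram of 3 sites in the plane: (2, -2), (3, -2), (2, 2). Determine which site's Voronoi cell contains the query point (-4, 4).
Nearest site = (2, 2)

The Voronoi cell of site s contains exactly those query points closer to s than to any other site. Compute squared distances from q = (-4, 4) to each site:
  (2 − -4)² + (2 − 4)² = 40
  (2 − -4)² + (-2 − 4)² = 72
  (3 − -4)² + (-2 − 4)² = 85
Minimum is attained by (2, 2), so q lies in its Voronoi cell.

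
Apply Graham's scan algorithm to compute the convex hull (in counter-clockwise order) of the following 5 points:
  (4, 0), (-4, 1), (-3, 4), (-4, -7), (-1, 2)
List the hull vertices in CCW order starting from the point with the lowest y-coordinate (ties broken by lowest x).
Hull (CCW) = [(-4, -7), (4, 0), (-3, 4), (-4, 1)]

Graham scan procedure:
  1. Find the pivot p₀ = point with lowest y (tie → lowest x): (-4, -7).
  2. Sort the remaining points by polar angle around p₀.
  3. Walk through sorted points, maintaining a stack; pop the top while the last three entries make a non-left turn (cross product ≤ 0).
  4. Final stack is the convex hull in CCW order: (-4, -7), (4, 0), (-3, 4), (-4, 1).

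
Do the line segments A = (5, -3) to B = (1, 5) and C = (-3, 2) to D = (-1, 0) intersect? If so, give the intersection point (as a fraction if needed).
No (intersection of containing lines falls outside at least one segment)

Parametrize and solve: t = -3/4, s = 11/2. At least one of these is outside [0, 1], so the segments do not intersect.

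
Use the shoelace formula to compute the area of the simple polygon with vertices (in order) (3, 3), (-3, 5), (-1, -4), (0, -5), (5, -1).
Area = 89/2

Shoelace formula: Area = (1/2) |Σ_i (x_i · y_{i+1} − x_{i+1} · y_i)| (indices mod n). Compute each cross term:
  (3)(5) − (-3)(3) = 24
  (-3)(-4) − (-1)(5) = 17
  (-1)(-5) − (0)(-4) = 5
  (0)(-1) − (5)(-5) = 25
  (5)(3) − (3)(-1) = 18
Sum = 89, so (signed) Area = 89/2 = 89/2, |Area| = 89/2.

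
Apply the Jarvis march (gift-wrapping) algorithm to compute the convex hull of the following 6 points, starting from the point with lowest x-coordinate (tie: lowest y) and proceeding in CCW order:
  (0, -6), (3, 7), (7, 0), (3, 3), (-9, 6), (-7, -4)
Hull (CCW) = [(-9, 6), (-7, -4), (0, -6), (7, 0), (3, 7)]

Jarvis march: at each step, from the current hull vertex p, select the next vertex q as the point such that every other point lies strictly to the left of (or on) the directed line p → q. (Equivalently: for every other point r, the cross product (q − p) × (r − p) ≥ 0.)
Starting point (lowest x, tie lowest y): (-9, 6). Wrap until returning to start. Resulting hull: (-9, 6), (-7, -4), (0, -6), (7, 0), (3, 7).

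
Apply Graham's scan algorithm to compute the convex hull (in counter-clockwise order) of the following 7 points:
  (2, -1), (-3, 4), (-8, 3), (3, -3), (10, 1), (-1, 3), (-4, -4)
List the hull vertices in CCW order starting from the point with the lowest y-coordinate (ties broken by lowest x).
Hull (CCW) = [(-4, -4), (3, -3), (10, 1), (-3, 4), (-8, 3)]

Graham scan procedure:
  1. Find the pivot p₀ = point with lowest y (tie → lowest x): (-4, -4).
  2. Sort the remaining points by polar angle around p₀.
  3. Walk through sorted points, maintaining a stack; pop the top while the last three entries make a non-left turn (cross product ≤ 0).
  4. Final stack is the convex hull in CCW order: (-4, -4), (3, -3), (10, 1), (-3, 4), (-8, 3).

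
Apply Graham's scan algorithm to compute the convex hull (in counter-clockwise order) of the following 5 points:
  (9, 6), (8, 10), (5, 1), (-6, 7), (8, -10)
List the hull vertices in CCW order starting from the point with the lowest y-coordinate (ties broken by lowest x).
Hull (CCW) = [(8, -10), (9, 6), (8, 10), (-6, 7)]

Graham scan procedure:
  1. Find the pivot p₀ = point with lowest y (tie → lowest x): (8, -10).
  2. Sort the remaining points by polar angle around p₀.
  3. Walk through sorted points, maintaining a stack; pop the top while the last three entries make a non-left turn (cross product ≤ 0).
  4. Final stack is the convex hull in CCW order: (8, -10), (9, 6), (8, 10), (-6, 7).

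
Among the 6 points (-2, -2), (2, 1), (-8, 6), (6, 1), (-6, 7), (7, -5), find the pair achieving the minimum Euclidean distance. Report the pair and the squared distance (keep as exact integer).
Pair = ((-8, 6), (-6, 7)); squared distance = 5

Compute all C(6, 2) = 15 pairwise squared distances (x_i − x_j)² + (y_i − y_j)². The minimum is 5, attained by the pair ((-8, 6), (-6, 7)).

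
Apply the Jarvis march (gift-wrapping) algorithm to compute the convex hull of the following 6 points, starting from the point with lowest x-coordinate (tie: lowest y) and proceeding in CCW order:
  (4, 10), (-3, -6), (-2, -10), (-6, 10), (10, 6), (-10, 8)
Hull (CCW) = [(-10, 8), (-2, -10), (10, 6), (4, 10), (-6, 10)]

Jarvis march: at each step, from the current hull vertex p, select the next vertex q as the point such that every other point lies strictly to the left of (or on) the directed line p → q. (Equivalently: for every other point r, the cross product (q − p) × (r − p) ≥ 0.)
Starting point (lowest x, tie lowest y): (-10, 8). Wrap until returning to start. Resulting hull: (-10, 8), (-2, -10), (10, 6), (4, 10), (-6, 10).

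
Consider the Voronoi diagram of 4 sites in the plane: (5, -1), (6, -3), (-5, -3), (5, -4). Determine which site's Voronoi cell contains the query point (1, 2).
Nearest site = (5, -1)

The Voronoi cell of site s contains exactly those query points closer to s than to any other site. Compute squared distances from q = (1, 2) to each site:
  (5 − 1)² + (-1 − 2)² = 25
  (6 − 1)² + (-3 − 2)² = 50
  (5 − 1)² + (-4 − 2)² = 52
  (-5 − 1)² + (-3 − 2)² = 61
Minimum is attained by (5, -1), so q lies in its Voronoi cell.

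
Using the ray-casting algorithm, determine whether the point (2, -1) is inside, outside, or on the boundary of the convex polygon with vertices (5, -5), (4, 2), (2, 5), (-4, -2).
The point (2, -1) lies strictly inside the polygon

Cast a horizontal ray to the right from the query point and count how many polygon edges it crosses (each edge strictly once or zero times, handled with the usual half-open convention). 
Parity of crossings → odd ⇒ inside.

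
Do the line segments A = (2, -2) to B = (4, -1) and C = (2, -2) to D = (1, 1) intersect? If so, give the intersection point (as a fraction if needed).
Yes; intersection at (2, -2) (t = 0 on AB, s = 0 on CD)

Parametrize AB as A + t(B − A) = (2 + 2 t, -2 + 1 t) and CD as C + s(D − C) = (2 + -1 s, -2 + 3 s). Solve the linear system for (t, s). Determinant = -7 ≠ 0, so a unique intersection of the containing lines exists. Solution: t = 0, s = 0 — both in [0, 1], so the segments cross. Intersection point: (2, -2).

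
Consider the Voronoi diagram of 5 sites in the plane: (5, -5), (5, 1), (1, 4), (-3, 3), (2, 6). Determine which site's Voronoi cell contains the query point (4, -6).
Nearest site = (5, -5)

The Voronoi cell of site s contains exactly those query points closer to s than to any other site. Compute squared distances from q = (4, -6) to each site:
  (5 − 4)² + (-5 − -6)² = 2
  (5 − 4)² + (1 − -6)² = 50
  (1 − 4)² + (4 − -6)² = 109
  (-3 − 4)² + (3 − -6)² = 130
  (2 − 4)² + (6 − -6)² = 148
Minimum is attained by (5, -5), so q lies in its Voronoi cell.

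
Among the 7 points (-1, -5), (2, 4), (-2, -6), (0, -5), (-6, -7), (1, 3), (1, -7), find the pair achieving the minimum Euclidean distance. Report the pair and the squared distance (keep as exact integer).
Pair = ((-1, -5), (0, -5)); squared distance = 1

Compute all C(7, 2) = 21 pairwise squared distances (x_i − x_j)² + (y_i − y_j)². The minimum is 1, attained by the pair ((-1, -5), (0, -5)).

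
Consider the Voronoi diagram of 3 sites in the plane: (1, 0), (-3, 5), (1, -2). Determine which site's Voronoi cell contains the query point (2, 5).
Nearest site = (-3, 5)

The Voronoi cell of site s contains exactly those query points closer to s than to any other site. Compute squared distances from q = (2, 5) to each site:
  (-3 − 2)² + (5 − 5)² = 25
  (1 − 2)² + (0 − 5)² = 26
  (1 − 2)² + (-2 − 5)² = 50
Minimum is attained by (-3, 5), so q lies in its Voronoi cell.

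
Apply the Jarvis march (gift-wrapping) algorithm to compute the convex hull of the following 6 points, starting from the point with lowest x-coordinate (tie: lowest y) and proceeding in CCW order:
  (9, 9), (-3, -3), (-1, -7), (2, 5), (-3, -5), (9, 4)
Hull (CCW) = [(-3, -5), (-1, -7), (9, 4), (9, 9), (2, 5), (-3, -3)]

Jarvis march: at each step, from the current hull vertex p, select the next vertex q as the point such that every other point lies strictly to the left of (or on) the directed line p → q. (Equivalently: for every other point r, the cross product (q − p) × (r − p) ≥ 0.)
Starting point (lowest x, tie lowest y): (-3, -5). Wrap until returning to start. Resulting hull: (-3, -5), (-1, -7), (9, 4), (9, 9), (2, 5), (-3, -3).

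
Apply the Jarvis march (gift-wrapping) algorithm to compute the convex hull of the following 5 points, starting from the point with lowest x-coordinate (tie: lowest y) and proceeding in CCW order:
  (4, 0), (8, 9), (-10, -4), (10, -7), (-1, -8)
Hull (CCW) = [(-10, -4), (-1, -8), (10, -7), (8, 9)]

Jarvis march: at each step, from the current hull vertex p, select the next vertex q as the point such that every other point lies strictly to the left of (or on) the directed line p → q. (Equivalently: for every other point r, the cross product (q − p) × (r − p) ≥ 0.)
Starting point (lowest x, tie lowest y): (-10, -4). Wrap until returning to start. Resulting hull: (-10, -4), (-1, -8), (10, -7), (8, 9).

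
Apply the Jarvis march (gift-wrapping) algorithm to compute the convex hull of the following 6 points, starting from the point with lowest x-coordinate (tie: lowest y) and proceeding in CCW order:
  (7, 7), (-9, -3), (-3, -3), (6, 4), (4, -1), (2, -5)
Hull (CCW) = [(-9, -3), (2, -5), (4, -1), (6, 4), (7, 7)]

Jarvis march: at each step, from the current hull vertex p, select the next vertex q as the point such that every other point lies strictly to the left of (or on) the directed line p → q. (Equivalently: for every other point r, the cross product (q − p) × (r − p) ≥ 0.)
Starting point (lowest x, tie lowest y): (-9, -3). Wrap until returning to start. Resulting hull: (-9, -3), (2, -5), (4, -1), (6, 4), (7, 7).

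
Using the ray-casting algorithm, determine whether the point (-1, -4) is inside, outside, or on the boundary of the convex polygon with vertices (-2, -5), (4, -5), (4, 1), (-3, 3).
The point (-1, -4) lies strictly inside the polygon

Cast a horizontal ray to the right from the query point and count how many polygon edges it crosses (each edge strictly once or zero times, handled with the usual half-open convention). 
Parity of crossings → odd ⇒ inside.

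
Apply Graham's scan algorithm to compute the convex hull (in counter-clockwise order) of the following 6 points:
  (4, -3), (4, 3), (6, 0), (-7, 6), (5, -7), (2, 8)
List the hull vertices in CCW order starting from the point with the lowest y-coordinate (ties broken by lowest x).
Hull (CCW) = [(5, -7), (6, 0), (2, 8), (-7, 6)]

Graham scan procedure:
  1. Find the pivot p₀ = point with lowest y (tie → lowest x): (5, -7).
  2. Sort the remaining points by polar angle around p₀.
  3. Walk through sorted points, maintaining a stack; pop the top while the last three entries make a non-left turn (cross product ≤ 0).
  4. Final stack is the convex hull in CCW order: (5, -7), (6, 0), (2, 8), (-7, 6).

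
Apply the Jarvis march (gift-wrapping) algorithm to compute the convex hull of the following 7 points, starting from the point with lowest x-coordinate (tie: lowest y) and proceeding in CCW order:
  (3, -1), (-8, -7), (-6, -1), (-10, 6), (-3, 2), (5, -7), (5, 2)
Hull (CCW) = [(-10, 6), (-8, -7), (5, -7), (5, 2)]

Jarvis march: at each step, from the current hull vertex p, select the next vertex q as the point such that every other point lies strictly to the left of (or on) the directed line p → q. (Equivalently: for every other point r, the cross product (q − p) × (r − p) ≥ 0.)
Starting point (lowest x, tie lowest y): (-10, 6). Wrap until returning to start. Resulting hull: (-10, 6), (-8, -7), (5, -7), (5, 2).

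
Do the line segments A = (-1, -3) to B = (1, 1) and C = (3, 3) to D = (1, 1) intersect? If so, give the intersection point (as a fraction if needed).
Yes; intersection at (1, 1) (t = 1 on AB, s = 1 on CD)

Parametrize AB as A + t(B − A) = (-1 + 2 t, -3 + 4 t) and CD as C + s(D − C) = (3 + -2 s, 3 + -2 s). Solve the linear system for (t, s). Determinant = -4 ≠ 0, so a unique intersection of the containing lines exists. Solution: t = 1, s = 1 — both in [0, 1], so the segments cross. Intersection point: (1, 1).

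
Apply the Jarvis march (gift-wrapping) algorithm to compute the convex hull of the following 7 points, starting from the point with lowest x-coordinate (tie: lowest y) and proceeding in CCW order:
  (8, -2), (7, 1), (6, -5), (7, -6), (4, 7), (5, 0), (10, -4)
Hull (CCW) = [(4, 7), (5, 0), (6, -5), (7, -6), (10, -4)]

Jarvis march: at each step, from the current hull vertex p, select the next vertex q as the point such that every other point lies strictly to the left of (or on) the directed line p → q. (Equivalently: for every other point r, the cross product (q − p) × (r − p) ≥ 0.)
Starting point (lowest x, tie lowest y): (4, 7). Wrap until returning to start. Resulting hull: (4, 7), (5, 0), (6, -5), (7, -6), (10, -4).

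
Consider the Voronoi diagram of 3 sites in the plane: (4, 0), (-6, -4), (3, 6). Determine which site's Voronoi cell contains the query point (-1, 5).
Nearest site = (3, 6)

The Voronoi cell of site s contains exactly those query points closer to s than to any other site. Compute squared distances from q = (-1, 5) to each site:
  (3 − -1)² + (6 − 5)² = 17
  (4 − -1)² + (0 − 5)² = 50
  (-6 − -1)² + (-4 − 5)² = 106
Minimum is attained by (3, 6), so q lies in its Voronoi cell.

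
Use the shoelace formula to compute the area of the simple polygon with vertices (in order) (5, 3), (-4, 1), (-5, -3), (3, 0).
Area = 26

Shoelace formula: Area = (1/2) |Σ_i (x_i · y_{i+1} − x_{i+1} · y_i)| (indices mod n). Compute each cross term:
  (5)(1) − (-4)(3) = 17
  (-4)(-3) − (-5)(1) = 17
  (-5)(0) − (3)(-3) = 9
  (3)(3) − (5)(0) = 9
Sum = 52, so (signed) Area = 52/2 = 26, |Area| = 26.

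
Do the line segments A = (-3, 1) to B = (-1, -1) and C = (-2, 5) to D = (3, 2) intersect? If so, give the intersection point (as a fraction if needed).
No (intersection of containing lines falls outside at least one segment)

Parametrize and solve: t = -23/4, s = -5/2. At least one of these is outside [0, 1], so the segments do not intersect.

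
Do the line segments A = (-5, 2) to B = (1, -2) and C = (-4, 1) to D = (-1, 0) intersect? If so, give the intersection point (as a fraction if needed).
Yes; intersection at (-3, 2/3) (t = 1/3 on AB, s = 1/3 on CD)

Parametrize AB as A + t(B − A) = (-5 + 6 t, 2 + -4 t) and CD as C + s(D − C) = (-4 + 3 s, 1 + -1 s). Solve the linear system for (t, s). Determinant = -6 ≠ 0, so a unique intersection of the containing lines exists. Solution: t = 1/3, s = 1/3 — both in [0, 1], so the segments cross. Intersection point: (-3, 2/3).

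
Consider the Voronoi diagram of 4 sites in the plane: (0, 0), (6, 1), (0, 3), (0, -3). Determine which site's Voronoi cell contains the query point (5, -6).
Nearest site = (0, -3)

The Voronoi cell of site s contains exactly those query points closer to s than to any other site. Compute squared distances from q = (5, -6) to each site:
  (0 − 5)² + (-3 − -6)² = 34
  (6 − 5)² + (1 − -6)² = 50
  (0 − 5)² + (0 − -6)² = 61
  (0 − 5)² + (3 − -6)² = 106
Minimum is attained by (0, -3), so q lies in its Voronoi cell.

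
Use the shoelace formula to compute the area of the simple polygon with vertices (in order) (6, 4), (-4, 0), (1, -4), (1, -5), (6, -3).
Area = 50

Shoelace formula: Area = (1/2) |Σ_i (x_i · y_{i+1} − x_{i+1} · y_i)| (indices mod n). Compute each cross term:
  (6)(0) − (-4)(4) = 16
  (-4)(-4) − (1)(0) = 16
  (1)(-5) − (1)(-4) = -1
  (1)(-3) − (6)(-5) = 27
  (6)(4) − (6)(-3) = 42
Sum = 100, so (signed) Area = 100/2 = 50, |Area| = 50.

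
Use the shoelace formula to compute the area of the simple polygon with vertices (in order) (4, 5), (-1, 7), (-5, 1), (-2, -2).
Area = 77/2

Shoelace formula: Area = (1/2) |Σ_i (x_i · y_{i+1} − x_{i+1} · y_i)| (indices mod n). Compute each cross term:
  (4)(7) − (-1)(5) = 33
  (-1)(1) − (-5)(7) = 34
  (-5)(-2) − (-2)(1) = 12
  (-2)(5) − (4)(-2) = -2
Sum = 77, so (signed) Area = 77/2 = 77/2, |Area| = 77/2.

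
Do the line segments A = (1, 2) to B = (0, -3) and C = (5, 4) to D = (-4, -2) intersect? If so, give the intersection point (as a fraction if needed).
Yes; intersection at (11/13, 16/13) (t = 2/13 on AB, s = 6/13 on CD)

Parametrize AB as A + t(B − A) = (1 + -1 t, 2 + -5 t) and CD as C + s(D − C) = (5 + -9 s, 4 + -6 s). Solve the linear system for (t, s). Determinant = 39 ≠ 0, so a unique intersection of the containing lines exists. Solution: t = 2/13, s = 6/13 — both in [0, 1], so the segments cross. Intersection point: (11/13, 16/13).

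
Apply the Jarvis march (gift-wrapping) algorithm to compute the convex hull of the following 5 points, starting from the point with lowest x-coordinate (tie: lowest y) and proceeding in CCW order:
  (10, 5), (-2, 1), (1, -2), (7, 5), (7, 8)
Hull (CCW) = [(-2, 1), (1, -2), (10, 5), (7, 8)]

Jarvis march: at each step, from the current hull vertex p, select the next vertex q as the point such that every other point lies strictly to the left of (or on) the directed line p → q. (Equivalently: for every other point r, the cross product (q − p) × (r − p) ≥ 0.)
Starting point (lowest x, tie lowest y): (-2, 1). Wrap until returning to start. Resulting hull: (-2, 1), (1, -2), (10, 5), (7, 8).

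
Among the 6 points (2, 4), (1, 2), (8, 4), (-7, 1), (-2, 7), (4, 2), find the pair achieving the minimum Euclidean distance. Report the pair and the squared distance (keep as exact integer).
Pair = ((2, 4), (1, 2)); squared distance = 5

Compute all C(6, 2) = 15 pairwise squared distances (x_i − x_j)² + (y_i − y_j)². The minimum is 5, attained by the pair ((2, 4), (1, 2)).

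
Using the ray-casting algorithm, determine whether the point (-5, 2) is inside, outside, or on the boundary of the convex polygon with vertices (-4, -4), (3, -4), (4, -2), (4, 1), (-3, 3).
The point (-5, 2) lies strictly outside the polygon

Cast a horizontal ray to the right from the query point and count how many polygon edges it crosses (each edge strictly once or zero times, handled with the usual half-open convention). 
Parity of crossings → even ⇒ outside.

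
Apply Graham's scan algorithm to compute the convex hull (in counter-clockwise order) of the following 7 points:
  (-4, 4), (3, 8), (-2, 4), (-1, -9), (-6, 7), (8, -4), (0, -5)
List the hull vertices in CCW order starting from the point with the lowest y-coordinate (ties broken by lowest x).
Hull (CCW) = [(-1, -9), (8, -4), (3, 8), (-6, 7)]

Graham scan procedure:
  1. Find the pivot p₀ = point with lowest y (tie → lowest x): (-1, -9).
  2. Sort the remaining points by polar angle around p₀.
  3. Walk through sorted points, maintaining a stack; pop the top while the last three entries make a non-left turn (cross product ≤ 0).
  4. Final stack is the convex hull in CCW order: (-1, -9), (8, -4), (3, 8), (-6, 7).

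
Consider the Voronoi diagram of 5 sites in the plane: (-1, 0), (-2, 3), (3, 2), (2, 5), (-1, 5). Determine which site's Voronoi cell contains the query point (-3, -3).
Nearest site = (-1, 0)

The Voronoi cell of site s contains exactly those query points closer to s than to any other site. Compute squared distances from q = (-3, -3) to each site:
  (-1 − -3)² + (0 − -3)² = 13
  (-2 − -3)² + (3 − -3)² = 37
  (3 − -3)² + (2 − -3)² = 61
  (-1 − -3)² + (5 − -3)² = 68
  (2 − -3)² + (5 − -3)² = 89
Minimum is attained by (-1, 0), so q lies in its Voronoi cell.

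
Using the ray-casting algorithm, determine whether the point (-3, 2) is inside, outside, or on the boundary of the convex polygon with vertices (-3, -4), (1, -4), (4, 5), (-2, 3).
The point (-3, 2) lies strictly outside the polygon

Cast a horizontal ray to the right from the query point and count how many polygon edges it crosses (each edge strictly once or zero times, handled with the usual half-open convention). 
Parity of crossings → even ⇒ outside.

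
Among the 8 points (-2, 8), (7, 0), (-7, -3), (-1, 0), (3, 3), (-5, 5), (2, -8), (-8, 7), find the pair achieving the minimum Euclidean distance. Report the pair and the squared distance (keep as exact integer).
Pair = ((-5, 5), (-8, 7)); squared distance = 13

Compute all C(8, 2) = 28 pairwise squared distances (x_i − x_j)² + (y_i − y_j)². The minimum is 13, attained by the pair ((-5, 5), (-8, 7)).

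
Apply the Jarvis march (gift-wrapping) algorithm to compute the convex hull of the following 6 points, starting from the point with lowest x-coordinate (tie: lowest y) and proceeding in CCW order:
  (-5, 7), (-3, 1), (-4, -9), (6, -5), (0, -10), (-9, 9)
Hull (CCW) = [(-9, 9), (-4, -9), (0, -10), (6, -5), (-5, 7)]

Jarvis march: at each step, from the current hull vertex p, select the next vertex q as the point such that every other point lies strictly to the left of (or on) the directed line p → q. (Equivalently: for every other point r, the cross product (q − p) × (r − p) ≥ 0.)
Starting point (lowest x, tie lowest y): (-9, 9). Wrap until returning to start. Resulting hull: (-9, 9), (-4, -9), (0, -10), (6, -5), (-5, 7).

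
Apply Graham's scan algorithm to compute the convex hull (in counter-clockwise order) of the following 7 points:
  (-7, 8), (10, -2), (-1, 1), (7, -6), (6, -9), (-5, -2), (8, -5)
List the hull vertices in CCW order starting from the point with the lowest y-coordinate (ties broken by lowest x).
Hull (CCW) = [(6, -9), (10, -2), (-7, 8), (-5, -2)]

Graham scan procedure:
  1. Find the pivot p₀ = point with lowest y (tie → lowest x): (6, -9).
  2. Sort the remaining points by polar angle around p₀.
  3. Walk through sorted points, maintaining a stack; pop the top while the last three entries make a non-left turn (cross product ≤ 0).
  4. Final stack is the convex hull in CCW order: (6, -9), (10, -2), (-7, 8), (-5, -2).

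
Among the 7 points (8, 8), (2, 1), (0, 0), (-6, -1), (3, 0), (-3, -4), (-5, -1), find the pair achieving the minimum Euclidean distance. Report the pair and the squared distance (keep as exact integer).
Pair = ((-6, -1), (-5, -1)); squared distance = 1

Compute all C(7, 2) = 21 pairwise squared distances (x_i − x_j)² + (y_i − y_j)². The minimum is 1, attained by the pair ((-6, -1), (-5, -1)).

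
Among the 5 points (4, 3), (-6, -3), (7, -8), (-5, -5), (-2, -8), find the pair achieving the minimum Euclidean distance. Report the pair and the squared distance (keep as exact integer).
Pair = ((-6, -3), (-5, -5)); squared distance = 5

Compute all C(5, 2) = 10 pairwise squared distances (x_i − x_j)² + (y_i − y_j)². The minimum is 5, attained by the pair ((-6, -3), (-5, -5)).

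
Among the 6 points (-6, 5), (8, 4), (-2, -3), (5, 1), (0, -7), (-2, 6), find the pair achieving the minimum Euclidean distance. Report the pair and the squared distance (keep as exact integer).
Pair = ((-6, 5), (-2, 6)); squared distance = 17

Compute all C(6, 2) = 15 pairwise squared distances (x_i − x_j)² + (y_i − y_j)². The minimum is 17, attained by the pair ((-6, 5), (-2, 6)).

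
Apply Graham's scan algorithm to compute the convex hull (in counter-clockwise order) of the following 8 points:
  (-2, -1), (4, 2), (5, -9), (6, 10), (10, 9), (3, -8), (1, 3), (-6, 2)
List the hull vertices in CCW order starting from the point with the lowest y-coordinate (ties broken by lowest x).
Hull (CCW) = [(5, -9), (10, 9), (6, 10), (-6, 2), (3, -8)]

Graham scan procedure:
  1. Find the pivot p₀ = point with lowest y (tie → lowest x): (5, -9).
  2. Sort the remaining points by polar angle around p₀.
  3. Walk through sorted points, maintaining a stack; pop the top while the last three entries make a non-left turn (cross product ≤ 0).
  4. Final stack is the convex hull in CCW order: (5, -9), (10, 9), (6, 10), (-6, 2), (3, -8).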